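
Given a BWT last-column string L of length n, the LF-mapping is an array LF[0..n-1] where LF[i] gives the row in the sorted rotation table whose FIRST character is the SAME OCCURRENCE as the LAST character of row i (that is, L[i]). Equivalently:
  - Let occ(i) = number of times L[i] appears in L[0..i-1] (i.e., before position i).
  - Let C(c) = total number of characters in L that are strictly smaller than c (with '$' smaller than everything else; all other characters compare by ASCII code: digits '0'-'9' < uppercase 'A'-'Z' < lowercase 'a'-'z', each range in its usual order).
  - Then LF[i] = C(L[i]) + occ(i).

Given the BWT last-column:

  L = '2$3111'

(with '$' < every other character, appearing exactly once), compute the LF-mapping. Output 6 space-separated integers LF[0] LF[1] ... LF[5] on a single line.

Char counts: '$':1, '1':3, '2':1, '3':1
C (first-col start): C('$')=0, C('1')=1, C('2')=4, C('3')=5
L[0]='2': occ=0, LF[0]=C('2')+0=4+0=4
L[1]='$': occ=0, LF[1]=C('$')+0=0+0=0
L[2]='3': occ=0, LF[2]=C('3')+0=5+0=5
L[3]='1': occ=0, LF[3]=C('1')+0=1+0=1
L[4]='1': occ=1, LF[4]=C('1')+1=1+1=2
L[5]='1': occ=2, LF[5]=C('1')+2=1+2=3

Answer: 4 0 5 1 2 3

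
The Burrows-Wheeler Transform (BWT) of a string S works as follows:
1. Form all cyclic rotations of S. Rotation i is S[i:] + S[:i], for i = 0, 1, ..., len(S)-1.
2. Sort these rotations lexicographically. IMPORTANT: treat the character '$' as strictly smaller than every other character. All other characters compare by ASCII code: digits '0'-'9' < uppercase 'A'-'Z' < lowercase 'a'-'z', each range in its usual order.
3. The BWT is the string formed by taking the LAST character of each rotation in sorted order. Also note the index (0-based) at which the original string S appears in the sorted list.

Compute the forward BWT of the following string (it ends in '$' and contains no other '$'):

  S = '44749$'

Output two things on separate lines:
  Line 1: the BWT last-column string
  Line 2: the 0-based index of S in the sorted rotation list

Answer: 9$4744
1

Derivation:
All 6 rotations (rotation i = S[i:]+S[:i]):
  rot[0] = 44749$
  rot[1] = 4749$4
  rot[2] = 749$44
  rot[3] = 49$447
  rot[4] = 9$4474
  rot[5] = $44749
Sorted (with $ < everything):
  sorted[0] = $44749  (last char: '9')
  sorted[1] = 44749$  (last char: '$')
  sorted[2] = 4749$4  (last char: '4')
  sorted[3] = 49$447  (last char: '7')
  sorted[4] = 749$44  (last char: '4')
  sorted[5] = 9$4474  (last char: '4')
Last column: 9$4744
Original string S is at sorted index 1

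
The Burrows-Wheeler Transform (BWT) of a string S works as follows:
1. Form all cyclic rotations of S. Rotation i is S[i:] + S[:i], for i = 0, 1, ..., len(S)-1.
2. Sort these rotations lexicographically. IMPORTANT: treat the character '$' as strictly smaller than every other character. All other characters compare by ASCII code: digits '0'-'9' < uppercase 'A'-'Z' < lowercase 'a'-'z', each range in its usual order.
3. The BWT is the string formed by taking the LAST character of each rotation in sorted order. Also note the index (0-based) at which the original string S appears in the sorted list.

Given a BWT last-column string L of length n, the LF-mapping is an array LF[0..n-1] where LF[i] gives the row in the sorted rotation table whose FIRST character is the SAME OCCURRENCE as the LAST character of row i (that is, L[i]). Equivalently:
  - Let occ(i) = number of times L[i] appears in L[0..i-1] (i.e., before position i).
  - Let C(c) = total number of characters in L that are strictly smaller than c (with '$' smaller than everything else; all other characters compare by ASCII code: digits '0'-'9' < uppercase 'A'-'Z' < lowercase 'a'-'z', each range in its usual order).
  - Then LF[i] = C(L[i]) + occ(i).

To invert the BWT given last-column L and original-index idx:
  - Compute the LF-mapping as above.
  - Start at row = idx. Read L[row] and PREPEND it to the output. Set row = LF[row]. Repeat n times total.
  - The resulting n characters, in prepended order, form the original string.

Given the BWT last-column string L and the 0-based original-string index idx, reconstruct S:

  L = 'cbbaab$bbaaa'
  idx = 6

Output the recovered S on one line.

LF mapping: 11 6 7 1 2 8 0 9 10 3 4 5
Walk LF starting at row 6, prepending L[row]:
  step 1: row=6, L[6]='$', prepend. Next row=LF[6]=0
  step 2: row=0, L[0]='c', prepend. Next row=LF[0]=11
  step 3: row=11, L[11]='a', prepend. Next row=LF[11]=5
  step 4: row=5, L[5]='b', prepend. Next row=LF[5]=8
  step 5: row=8, L[8]='b', prepend. Next row=LF[8]=10
  step 6: row=10, L[10]='a', prepend. Next row=LF[10]=4
  step 7: row=4, L[4]='a', prepend. Next row=LF[4]=2
  step 8: row=2, L[2]='b', prepend. Next row=LF[2]=7
  step 9: row=7, L[7]='b', prepend. Next row=LF[7]=9
  step 10: row=9, L[9]='a', prepend. Next row=LF[9]=3
  step 11: row=3, L[3]='a', prepend. Next row=LF[3]=1
  step 12: row=1, L[1]='b', prepend. Next row=LF[1]=6
Reversed output: baabbaabbac$

Answer: baabbaabbac$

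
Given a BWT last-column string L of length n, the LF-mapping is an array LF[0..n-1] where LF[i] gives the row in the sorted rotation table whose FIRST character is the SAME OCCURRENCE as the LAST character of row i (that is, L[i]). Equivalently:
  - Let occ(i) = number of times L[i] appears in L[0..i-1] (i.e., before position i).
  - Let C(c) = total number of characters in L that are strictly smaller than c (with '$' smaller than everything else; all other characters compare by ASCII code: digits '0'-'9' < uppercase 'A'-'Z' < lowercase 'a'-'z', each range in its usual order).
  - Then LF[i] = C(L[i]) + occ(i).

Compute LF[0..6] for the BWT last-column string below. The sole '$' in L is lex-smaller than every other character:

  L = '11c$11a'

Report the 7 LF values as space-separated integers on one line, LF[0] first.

Char counts: '$':1, '1':4, 'a':1, 'c':1
C (first-col start): C('$')=0, C('1')=1, C('a')=5, C('c')=6
L[0]='1': occ=0, LF[0]=C('1')+0=1+0=1
L[1]='1': occ=1, LF[1]=C('1')+1=1+1=2
L[2]='c': occ=0, LF[2]=C('c')+0=6+0=6
L[3]='$': occ=0, LF[3]=C('$')+0=0+0=0
L[4]='1': occ=2, LF[4]=C('1')+2=1+2=3
L[5]='1': occ=3, LF[5]=C('1')+3=1+3=4
L[6]='a': occ=0, LF[6]=C('a')+0=5+0=5

Answer: 1 2 6 0 3 4 5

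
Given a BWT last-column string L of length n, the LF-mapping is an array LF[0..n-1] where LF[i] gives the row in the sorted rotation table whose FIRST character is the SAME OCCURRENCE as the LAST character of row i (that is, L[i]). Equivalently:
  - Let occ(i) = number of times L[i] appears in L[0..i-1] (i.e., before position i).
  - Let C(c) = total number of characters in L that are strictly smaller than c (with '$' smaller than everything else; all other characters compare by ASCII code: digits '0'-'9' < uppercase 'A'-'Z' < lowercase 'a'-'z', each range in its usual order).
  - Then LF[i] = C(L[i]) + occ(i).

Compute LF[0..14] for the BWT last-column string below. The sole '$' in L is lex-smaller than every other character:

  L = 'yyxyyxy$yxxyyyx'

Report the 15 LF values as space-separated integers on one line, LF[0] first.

Answer: 6 7 1 8 9 2 10 0 11 3 4 12 13 14 5

Derivation:
Char counts: '$':1, 'x':5, 'y':9
C (first-col start): C('$')=0, C('x')=1, C('y')=6
L[0]='y': occ=0, LF[0]=C('y')+0=6+0=6
L[1]='y': occ=1, LF[1]=C('y')+1=6+1=7
L[2]='x': occ=0, LF[2]=C('x')+0=1+0=1
L[3]='y': occ=2, LF[3]=C('y')+2=6+2=8
L[4]='y': occ=3, LF[4]=C('y')+3=6+3=9
L[5]='x': occ=1, LF[5]=C('x')+1=1+1=2
L[6]='y': occ=4, LF[6]=C('y')+4=6+4=10
L[7]='$': occ=0, LF[7]=C('$')+0=0+0=0
L[8]='y': occ=5, LF[8]=C('y')+5=6+5=11
L[9]='x': occ=2, LF[9]=C('x')+2=1+2=3
L[10]='x': occ=3, LF[10]=C('x')+3=1+3=4
L[11]='y': occ=6, LF[11]=C('y')+6=6+6=12
L[12]='y': occ=7, LF[12]=C('y')+7=6+7=13
L[13]='y': occ=8, LF[13]=C('y')+8=6+8=14
L[14]='x': occ=4, LF[14]=C('x')+4=1+4=5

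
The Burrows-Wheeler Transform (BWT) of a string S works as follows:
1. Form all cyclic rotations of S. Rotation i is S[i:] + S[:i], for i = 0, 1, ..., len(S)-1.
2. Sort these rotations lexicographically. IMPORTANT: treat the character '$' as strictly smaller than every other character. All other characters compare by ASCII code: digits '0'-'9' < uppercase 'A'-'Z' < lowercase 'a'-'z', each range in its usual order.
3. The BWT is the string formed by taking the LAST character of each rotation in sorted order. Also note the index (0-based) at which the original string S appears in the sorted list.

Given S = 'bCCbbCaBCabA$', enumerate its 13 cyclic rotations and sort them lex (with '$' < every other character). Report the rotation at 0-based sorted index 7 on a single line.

Answer: aBCabA$bCCbbC

Derivation:
All 13 rotations (rotation i = S[i:]+S[:i]):
  rot[0] = bCCbbCaBCabA$
  rot[1] = CCbbCaBCabA$b
  rot[2] = CbbCaBCabA$bC
  rot[3] = bbCaBCabA$bCC
  rot[4] = bCaBCabA$bCCb
  rot[5] = CaBCabA$bCCbb
  rot[6] = aBCabA$bCCbbC
  rot[7] = BCabA$bCCbbCa
  rot[8] = CabA$bCCbbCaB
  rot[9] = abA$bCCbbCaBC
  rot[10] = bA$bCCbbCaBCa
  rot[11] = A$bCCbbCaBCab
  rot[12] = $bCCbbCaBCabA
Sorted (with $ < everything):
  sorted[0] = $bCCbbCaBCabA
  sorted[1] = A$bCCbbCaBCab
  sorted[2] = BCabA$bCCbbCa
  sorted[3] = CCbbCaBCabA$b
  sorted[4] = CaBCabA$bCCbb
  sorted[5] = CabA$bCCbbCaB
  sorted[6] = CbbCaBCabA$bC
  sorted[7] = aBCabA$bCCbbC
  sorted[8] = abA$bCCbbCaBC
  sorted[9] = bA$bCCbbCaBCa
  sorted[10] = bCCbbCaBCabA$
  sorted[11] = bCaBCabA$bCCb
  sorted[12] = bbCaBCabA$bCC
sorted[7] = aBCabA$bCCbbC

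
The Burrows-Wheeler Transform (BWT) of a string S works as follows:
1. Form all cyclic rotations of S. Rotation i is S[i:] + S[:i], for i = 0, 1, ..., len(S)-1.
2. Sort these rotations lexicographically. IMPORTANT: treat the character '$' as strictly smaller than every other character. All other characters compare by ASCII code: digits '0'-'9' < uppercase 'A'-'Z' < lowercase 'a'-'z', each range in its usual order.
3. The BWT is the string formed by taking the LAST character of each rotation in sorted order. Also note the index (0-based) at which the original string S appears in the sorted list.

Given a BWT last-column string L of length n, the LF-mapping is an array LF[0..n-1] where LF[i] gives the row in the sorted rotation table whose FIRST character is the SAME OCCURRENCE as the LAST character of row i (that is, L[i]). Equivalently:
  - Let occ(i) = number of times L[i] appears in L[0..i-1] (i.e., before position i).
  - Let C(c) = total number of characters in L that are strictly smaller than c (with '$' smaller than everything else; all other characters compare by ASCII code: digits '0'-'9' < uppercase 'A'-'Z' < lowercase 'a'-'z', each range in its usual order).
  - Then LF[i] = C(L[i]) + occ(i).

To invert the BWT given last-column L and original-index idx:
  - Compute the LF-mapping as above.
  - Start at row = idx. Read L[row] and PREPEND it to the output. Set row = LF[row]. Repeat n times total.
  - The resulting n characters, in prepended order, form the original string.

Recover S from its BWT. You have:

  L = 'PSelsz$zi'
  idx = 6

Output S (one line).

Answer: sizzleSP$

Derivation:
LF mapping: 1 2 3 5 6 7 0 8 4
Walk LF starting at row 6, prepending L[row]:
  step 1: row=6, L[6]='$', prepend. Next row=LF[6]=0
  step 2: row=0, L[0]='P', prepend. Next row=LF[0]=1
  step 3: row=1, L[1]='S', prepend. Next row=LF[1]=2
  step 4: row=2, L[2]='e', prepend. Next row=LF[2]=3
  step 5: row=3, L[3]='l', prepend. Next row=LF[3]=5
  step 6: row=5, L[5]='z', prepend. Next row=LF[5]=7
  step 7: row=7, L[7]='z', prepend. Next row=LF[7]=8
  step 8: row=8, L[8]='i', prepend. Next row=LF[8]=4
  step 9: row=4, L[4]='s', prepend. Next row=LF[4]=6
Reversed output: sizzleSP$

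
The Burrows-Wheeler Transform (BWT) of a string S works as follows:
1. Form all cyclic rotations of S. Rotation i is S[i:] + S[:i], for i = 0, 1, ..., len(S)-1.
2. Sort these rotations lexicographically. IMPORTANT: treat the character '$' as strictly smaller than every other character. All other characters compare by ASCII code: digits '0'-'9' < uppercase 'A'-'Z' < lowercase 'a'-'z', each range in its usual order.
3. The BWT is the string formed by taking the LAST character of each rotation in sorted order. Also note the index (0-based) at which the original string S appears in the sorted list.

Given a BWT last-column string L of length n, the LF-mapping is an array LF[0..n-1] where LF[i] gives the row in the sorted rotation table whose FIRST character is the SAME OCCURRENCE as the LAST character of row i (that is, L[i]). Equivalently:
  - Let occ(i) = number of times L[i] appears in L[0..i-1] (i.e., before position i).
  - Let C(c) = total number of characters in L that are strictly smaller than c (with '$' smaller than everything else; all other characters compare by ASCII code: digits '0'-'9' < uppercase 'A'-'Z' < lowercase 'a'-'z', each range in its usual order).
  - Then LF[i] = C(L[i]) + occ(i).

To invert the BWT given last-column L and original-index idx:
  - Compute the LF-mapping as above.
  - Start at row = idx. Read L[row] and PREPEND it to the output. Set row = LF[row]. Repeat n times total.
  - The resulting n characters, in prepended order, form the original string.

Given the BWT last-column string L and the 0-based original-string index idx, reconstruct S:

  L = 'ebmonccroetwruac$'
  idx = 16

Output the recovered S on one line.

LF mapping: 6 2 8 10 9 3 4 12 11 7 14 16 13 15 1 5 0
Walk LF starting at row 16, prepending L[row]:
  step 1: row=16, L[16]='$', prepend. Next row=LF[16]=0
  step 2: row=0, L[0]='e', prepend. Next row=LF[0]=6
  step 3: row=6, L[6]='c', prepend. Next row=LF[6]=4
  step 4: row=4, L[4]='n', prepend. Next row=LF[4]=9
  step 5: row=9, L[9]='e', prepend. Next row=LF[9]=7
  step 6: row=7, L[7]='r', prepend. Next row=LF[7]=12
  step 7: row=12, L[12]='r', prepend. Next row=LF[12]=13
  step 8: row=13, L[13]='u', prepend. Next row=LF[13]=15
  step 9: row=15, L[15]='c', prepend. Next row=LF[15]=5
  step 10: row=5, L[5]='c', prepend. Next row=LF[5]=3
  step 11: row=3, L[3]='o', prepend. Next row=LF[3]=10
  step 12: row=10, L[10]='t', prepend. Next row=LF[10]=14
  step 13: row=14, L[14]='a', prepend. Next row=LF[14]=1
  step 14: row=1, L[1]='b', prepend. Next row=LF[1]=2
  step 15: row=2, L[2]='m', prepend. Next row=LF[2]=8
  step 16: row=8, L[8]='o', prepend. Next row=LF[8]=11
  step 17: row=11, L[11]='w', prepend. Next row=LF[11]=16
Reversed output: wombatoccurrence$

Answer: wombatoccurrence$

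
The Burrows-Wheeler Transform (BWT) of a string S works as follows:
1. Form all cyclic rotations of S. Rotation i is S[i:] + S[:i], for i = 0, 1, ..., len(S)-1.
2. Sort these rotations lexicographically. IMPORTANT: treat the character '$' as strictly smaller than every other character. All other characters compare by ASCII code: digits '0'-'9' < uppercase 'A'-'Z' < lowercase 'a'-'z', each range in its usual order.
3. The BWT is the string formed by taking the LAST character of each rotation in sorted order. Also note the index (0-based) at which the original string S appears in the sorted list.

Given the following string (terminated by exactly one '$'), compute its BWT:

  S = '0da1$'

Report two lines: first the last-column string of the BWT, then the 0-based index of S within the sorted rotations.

All 5 rotations (rotation i = S[i:]+S[:i]):
  rot[0] = 0da1$
  rot[1] = da1$0
  rot[2] = a1$0d
  rot[3] = 1$0da
  rot[4] = $0da1
Sorted (with $ < everything):
  sorted[0] = $0da1  (last char: '1')
  sorted[1] = 0da1$  (last char: '$')
  sorted[2] = 1$0da  (last char: 'a')
  sorted[3] = a1$0d  (last char: 'd')
  sorted[4] = da1$0  (last char: '0')
Last column: 1$ad0
Original string S is at sorted index 1

Answer: 1$ad0
1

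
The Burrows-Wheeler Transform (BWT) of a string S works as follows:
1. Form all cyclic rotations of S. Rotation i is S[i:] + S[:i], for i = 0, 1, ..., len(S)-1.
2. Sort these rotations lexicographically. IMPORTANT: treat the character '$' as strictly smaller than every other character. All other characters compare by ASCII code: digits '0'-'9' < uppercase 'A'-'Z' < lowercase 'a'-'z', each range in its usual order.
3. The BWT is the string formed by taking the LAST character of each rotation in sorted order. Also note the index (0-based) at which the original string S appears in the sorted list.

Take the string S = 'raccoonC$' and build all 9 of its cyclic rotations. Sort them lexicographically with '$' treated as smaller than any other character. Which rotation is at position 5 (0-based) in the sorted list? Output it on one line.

Answer: nC$raccoo

Derivation:
All 9 rotations (rotation i = S[i:]+S[:i]):
  rot[0] = raccoonC$
  rot[1] = accoonC$r
  rot[2] = ccoonC$ra
  rot[3] = coonC$rac
  rot[4] = oonC$racc
  rot[5] = onC$racco
  rot[6] = nC$raccoo
  rot[7] = C$raccoon
  rot[8] = $raccoonC
Sorted (with $ < everything):
  sorted[0] = $raccoonC
  sorted[1] = C$raccoon
  sorted[2] = accoonC$r
  sorted[3] = ccoonC$ra
  sorted[4] = coonC$rac
  sorted[5] = nC$raccoo
  sorted[6] = onC$racco
  sorted[7] = oonC$racc
  sorted[8] = raccoonC$
sorted[5] = nC$raccoo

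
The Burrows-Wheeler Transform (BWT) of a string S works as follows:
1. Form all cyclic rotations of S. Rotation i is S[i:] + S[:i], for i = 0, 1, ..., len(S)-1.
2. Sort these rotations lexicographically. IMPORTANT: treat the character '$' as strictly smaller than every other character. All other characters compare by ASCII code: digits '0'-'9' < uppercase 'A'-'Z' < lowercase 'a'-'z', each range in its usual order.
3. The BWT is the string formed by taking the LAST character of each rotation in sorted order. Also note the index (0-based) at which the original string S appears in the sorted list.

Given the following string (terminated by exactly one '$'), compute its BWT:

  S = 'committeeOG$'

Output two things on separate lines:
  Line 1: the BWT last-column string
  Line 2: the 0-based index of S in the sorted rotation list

Answer: GOe$etmmocti
3

Derivation:
All 12 rotations (rotation i = S[i:]+S[:i]):
  rot[0] = committeeOG$
  rot[1] = ommitteeOG$c
  rot[2] = mmitteeOG$co
  rot[3] = mitteeOG$com
  rot[4] = itteeOG$comm
  rot[5] = tteeOG$commi
  rot[6] = teeOG$commit
  rot[7] = eeOG$committ
  rot[8] = eOG$committe
  rot[9] = OG$committee
  rot[10] = G$committeeO
  rot[11] = $committeeOG
Sorted (with $ < everything):
  sorted[0] = $committeeOG  (last char: 'G')
  sorted[1] = G$committeeO  (last char: 'O')
  sorted[2] = OG$committee  (last char: 'e')
  sorted[3] = committeeOG$  (last char: '$')
  sorted[4] = eOG$committe  (last char: 'e')
  sorted[5] = eeOG$committ  (last char: 't')
  sorted[6] = itteeOG$comm  (last char: 'm')
  sorted[7] = mitteeOG$com  (last char: 'm')
  sorted[8] = mmitteeOG$co  (last char: 'o')
  sorted[9] = ommitteeOG$c  (last char: 'c')
  sorted[10] = teeOG$commit  (last char: 't')
  sorted[11] = tteeOG$commi  (last char: 'i')
Last column: GOe$etmmocti
Original string S is at sorted index 3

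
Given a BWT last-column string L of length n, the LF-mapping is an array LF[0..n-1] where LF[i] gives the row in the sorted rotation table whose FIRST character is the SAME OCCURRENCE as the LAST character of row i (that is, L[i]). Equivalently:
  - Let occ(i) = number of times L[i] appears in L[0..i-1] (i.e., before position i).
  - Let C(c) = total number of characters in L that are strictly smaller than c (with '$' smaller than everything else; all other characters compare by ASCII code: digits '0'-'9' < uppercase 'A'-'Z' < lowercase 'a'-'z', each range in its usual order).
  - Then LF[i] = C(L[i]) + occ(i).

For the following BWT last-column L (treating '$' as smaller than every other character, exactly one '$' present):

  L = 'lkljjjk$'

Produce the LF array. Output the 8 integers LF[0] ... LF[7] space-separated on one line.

Answer: 6 4 7 1 2 3 5 0

Derivation:
Char counts: '$':1, 'j':3, 'k':2, 'l':2
C (first-col start): C('$')=0, C('j')=1, C('k')=4, C('l')=6
L[0]='l': occ=0, LF[0]=C('l')+0=6+0=6
L[1]='k': occ=0, LF[1]=C('k')+0=4+0=4
L[2]='l': occ=1, LF[2]=C('l')+1=6+1=7
L[3]='j': occ=0, LF[3]=C('j')+0=1+0=1
L[4]='j': occ=1, LF[4]=C('j')+1=1+1=2
L[5]='j': occ=2, LF[5]=C('j')+2=1+2=3
L[6]='k': occ=1, LF[6]=C('k')+1=4+1=5
L[7]='$': occ=0, LF[7]=C('$')+0=0+0=0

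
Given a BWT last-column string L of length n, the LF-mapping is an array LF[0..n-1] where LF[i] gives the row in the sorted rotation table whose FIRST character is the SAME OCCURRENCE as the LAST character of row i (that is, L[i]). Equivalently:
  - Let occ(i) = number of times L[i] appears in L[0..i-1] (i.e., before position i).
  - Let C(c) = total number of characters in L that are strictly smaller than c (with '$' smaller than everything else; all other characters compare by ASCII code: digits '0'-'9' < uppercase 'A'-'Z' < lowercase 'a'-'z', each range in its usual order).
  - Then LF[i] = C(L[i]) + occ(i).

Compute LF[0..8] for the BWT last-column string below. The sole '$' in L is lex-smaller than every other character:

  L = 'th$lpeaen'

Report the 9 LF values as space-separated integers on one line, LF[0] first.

Char counts: '$':1, 'a':1, 'e':2, 'h':1, 'l':1, 'n':1, 'p':1, 't':1
C (first-col start): C('$')=0, C('a')=1, C('e')=2, C('h')=4, C('l')=5, C('n')=6, C('p')=7, C('t')=8
L[0]='t': occ=0, LF[0]=C('t')+0=8+0=8
L[1]='h': occ=0, LF[1]=C('h')+0=4+0=4
L[2]='$': occ=0, LF[2]=C('$')+0=0+0=0
L[3]='l': occ=0, LF[3]=C('l')+0=5+0=5
L[4]='p': occ=0, LF[4]=C('p')+0=7+0=7
L[5]='e': occ=0, LF[5]=C('e')+0=2+0=2
L[6]='a': occ=0, LF[6]=C('a')+0=1+0=1
L[7]='e': occ=1, LF[7]=C('e')+1=2+1=3
L[8]='n': occ=0, LF[8]=C('n')+0=6+0=6

Answer: 8 4 0 5 7 2 1 3 6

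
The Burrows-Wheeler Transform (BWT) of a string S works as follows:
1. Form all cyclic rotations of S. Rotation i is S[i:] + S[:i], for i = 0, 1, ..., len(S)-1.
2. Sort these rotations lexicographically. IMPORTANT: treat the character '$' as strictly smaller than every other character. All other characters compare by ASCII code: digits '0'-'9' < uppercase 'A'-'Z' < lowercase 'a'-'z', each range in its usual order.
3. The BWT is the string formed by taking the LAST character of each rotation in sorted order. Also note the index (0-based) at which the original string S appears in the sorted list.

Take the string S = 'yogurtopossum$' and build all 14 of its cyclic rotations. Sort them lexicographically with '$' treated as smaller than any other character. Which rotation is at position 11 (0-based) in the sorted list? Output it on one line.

Answer: um$yogurtoposs

Derivation:
All 14 rotations (rotation i = S[i:]+S[:i]):
  rot[0] = yogurtopossum$
  rot[1] = ogurtopossum$y
  rot[2] = gurtopossum$yo
  rot[3] = urtopossum$yog
  rot[4] = rtopossum$yogu
  rot[5] = topossum$yogur
  rot[6] = opossum$yogurt
  rot[7] = possum$yogurto
  rot[8] = ossum$yogurtop
  rot[9] = ssum$yogurtopo
  rot[10] = sum$yogurtopos
  rot[11] = um$yogurtoposs
  rot[12] = m$yogurtopossu
  rot[13] = $yogurtopossum
Sorted (with $ < everything):
  sorted[0] = $yogurtopossum
  sorted[1] = gurtopossum$yo
  sorted[2] = m$yogurtopossu
  sorted[3] = ogurtopossum$y
  sorted[4] = opossum$yogurt
  sorted[5] = ossum$yogurtop
  sorted[6] = possum$yogurto
  sorted[7] = rtopossum$yogu
  sorted[8] = ssum$yogurtopo
  sorted[9] = sum$yogurtopos
  sorted[10] = topossum$yogur
  sorted[11] = um$yogurtoposs
  sorted[12] = urtopossum$yog
  sorted[13] = yogurtopossum$
sorted[11] = um$yogurtoposs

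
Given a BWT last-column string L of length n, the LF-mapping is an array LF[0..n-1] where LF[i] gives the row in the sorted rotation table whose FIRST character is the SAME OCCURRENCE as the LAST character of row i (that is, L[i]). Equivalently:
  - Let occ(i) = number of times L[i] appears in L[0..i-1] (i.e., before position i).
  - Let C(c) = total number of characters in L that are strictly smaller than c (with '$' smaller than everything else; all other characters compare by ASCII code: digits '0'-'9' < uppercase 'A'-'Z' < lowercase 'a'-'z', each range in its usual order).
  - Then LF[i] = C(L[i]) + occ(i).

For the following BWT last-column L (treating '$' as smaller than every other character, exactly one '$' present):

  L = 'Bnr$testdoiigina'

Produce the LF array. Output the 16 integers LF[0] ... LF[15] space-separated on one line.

Char counts: '$':1, 'B':1, 'a':1, 'd':1, 'e':1, 'g':1, 'i':3, 'n':2, 'o':1, 'r':1, 's':1, 't':2
C (first-col start): C('$')=0, C('B')=1, C('a')=2, C('d')=3, C('e')=4, C('g')=5, C('i')=6, C('n')=9, C('o')=11, C('r')=12, C('s')=13, C('t')=14
L[0]='B': occ=0, LF[0]=C('B')+0=1+0=1
L[1]='n': occ=0, LF[1]=C('n')+0=9+0=9
L[2]='r': occ=0, LF[2]=C('r')+0=12+0=12
L[3]='$': occ=0, LF[3]=C('$')+0=0+0=0
L[4]='t': occ=0, LF[4]=C('t')+0=14+0=14
L[5]='e': occ=0, LF[5]=C('e')+0=4+0=4
L[6]='s': occ=0, LF[6]=C('s')+0=13+0=13
L[7]='t': occ=1, LF[7]=C('t')+1=14+1=15
L[8]='d': occ=0, LF[8]=C('d')+0=3+0=3
L[9]='o': occ=0, LF[9]=C('o')+0=11+0=11
L[10]='i': occ=0, LF[10]=C('i')+0=6+0=6
L[11]='i': occ=1, LF[11]=C('i')+1=6+1=7
L[12]='g': occ=0, LF[12]=C('g')+0=5+0=5
L[13]='i': occ=2, LF[13]=C('i')+2=6+2=8
L[14]='n': occ=1, LF[14]=C('n')+1=9+1=10
L[15]='a': occ=0, LF[15]=C('a')+0=2+0=2

Answer: 1 9 12 0 14 4 13 15 3 11 6 7 5 8 10 2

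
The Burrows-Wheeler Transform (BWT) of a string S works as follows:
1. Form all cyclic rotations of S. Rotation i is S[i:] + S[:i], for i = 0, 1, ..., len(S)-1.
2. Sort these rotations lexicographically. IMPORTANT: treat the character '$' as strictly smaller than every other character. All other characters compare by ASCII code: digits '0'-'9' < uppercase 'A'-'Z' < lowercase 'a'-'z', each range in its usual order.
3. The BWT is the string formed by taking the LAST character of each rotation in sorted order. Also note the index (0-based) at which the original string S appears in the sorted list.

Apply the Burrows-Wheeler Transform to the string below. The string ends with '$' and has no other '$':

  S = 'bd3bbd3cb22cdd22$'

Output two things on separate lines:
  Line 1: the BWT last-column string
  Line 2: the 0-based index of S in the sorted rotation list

Answer: 22db2ddc3$b32dbbc
9

Derivation:
All 17 rotations (rotation i = S[i:]+S[:i]):
  rot[0] = bd3bbd3cb22cdd22$
  rot[1] = d3bbd3cb22cdd22$b
  rot[2] = 3bbd3cb22cdd22$bd
  rot[3] = bbd3cb22cdd22$bd3
  rot[4] = bd3cb22cdd22$bd3b
  rot[5] = d3cb22cdd22$bd3bb
  rot[6] = 3cb22cdd22$bd3bbd
  rot[7] = cb22cdd22$bd3bbd3
  rot[8] = b22cdd22$bd3bbd3c
  rot[9] = 22cdd22$bd3bbd3cb
  rot[10] = 2cdd22$bd3bbd3cb2
  rot[11] = cdd22$bd3bbd3cb22
  rot[12] = dd22$bd3bbd3cb22c
  rot[13] = d22$bd3bbd3cb22cd
  rot[14] = 22$bd3bbd3cb22cdd
  rot[15] = 2$bd3bbd3cb22cdd2
  rot[16] = $bd3bbd3cb22cdd22
Sorted (with $ < everything):
  sorted[0] = $bd3bbd3cb22cdd22  (last char: '2')
  sorted[1] = 2$bd3bbd3cb22cdd2  (last char: '2')
  sorted[2] = 22$bd3bbd3cb22cdd  (last char: 'd')
  sorted[3] = 22cdd22$bd3bbd3cb  (last char: 'b')
  sorted[4] = 2cdd22$bd3bbd3cb2  (last char: '2')
  sorted[5] = 3bbd3cb22cdd22$bd  (last char: 'd')
  sorted[6] = 3cb22cdd22$bd3bbd  (last char: 'd')
  sorted[7] = b22cdd22$bd3bbd3c  (last char: 'c')
  sorted[8] = bbd3cb22cdd22$bd3  (last char: '3')
  sorted[9] = bd3bbd3cb22cdd22$  (last char: '$')
  sorted[10] = bd3cb22cdd22$bd3b  (last char: 'b')
  sorted[11] = cb22cdd22$bd3bbd3  (last char: '3')
  sorted[12] = cdd22$bd3bbd3cb22  (last char: '2')
  sorted[13] = d22$bd3bbd3cb22cd  (last char: 'd')
  sorted[14] = d3bbd3cb22cdd22$b  (last char: 'b')
  sorted[15] = d3cb22cdd22$bd3bb  (last char: 'b')
  sorted[16] = dd22$bd3bbd3cb22c  (last char: 'c')
Last column: 22db2ddc3$b32dbbc
Original string S is at sorted index 9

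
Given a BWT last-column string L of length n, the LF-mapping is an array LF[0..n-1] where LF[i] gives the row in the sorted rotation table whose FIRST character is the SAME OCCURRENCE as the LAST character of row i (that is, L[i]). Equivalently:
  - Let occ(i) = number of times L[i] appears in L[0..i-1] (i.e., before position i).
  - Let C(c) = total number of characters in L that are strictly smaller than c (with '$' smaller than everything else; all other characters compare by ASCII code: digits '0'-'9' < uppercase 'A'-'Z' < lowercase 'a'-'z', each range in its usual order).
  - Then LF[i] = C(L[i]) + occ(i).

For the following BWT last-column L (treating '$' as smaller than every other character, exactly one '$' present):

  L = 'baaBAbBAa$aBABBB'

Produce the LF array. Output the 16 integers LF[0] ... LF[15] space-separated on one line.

Answer: 14 10 11 4 1 15 5 2 12 0 13 6 3 7 8 9

Derivation:
Char counts: '$':1, 'A':3, 'B':6, 'a':4, 'b':2
C (first-col start): C('$')=0, C('A')=1, C('B')=4, C('a')=10, C('b')=14
L[0]='b': occ=0, LF[0]=C('b')+0=14+0=14
L[1]='a': occ=0, LF[1]=C('a')+0=10+0=10
L[2]='a': occ=1, LF[2]=C('a')+1=10+1=11
L[3]='B': occ=0, LF[3]=C('B')+0=4+0=4
L[4]='A': occ=0, LF[4]=C('A')+0=1+0=1
L[5]='b': occ=1, LF[5]=C('b')+1=14+1=15
L[6]='B': occ=1, LF[6]=C('B')+1=4+1=5
L[7]='A': occ=1, LF[7]=C('A')+1=1+1=2
L[8]='a': occ=2, LF[8]=C('a')+2=10+2=12
L[9]='$': occ=0, LF[9]=C('$')+0=0+0=0
L[10]='a': occ=3, LF[10]=C('a')+3=10+3=13
L[11]='B': occ=2, LF[11]=C('B')+2=4+2=6
L[12]='A': occ=2, LF[12]=C('A')+2=1+2=3
L[13]='B': occ=3, LF[13]=C('B')+3=4+3=7
L[14]='B': occ=4, LF[14]=C('B')+4=4+4=8
L[15]='B': occ=5, LF[15]=C('B')+5=4+5=9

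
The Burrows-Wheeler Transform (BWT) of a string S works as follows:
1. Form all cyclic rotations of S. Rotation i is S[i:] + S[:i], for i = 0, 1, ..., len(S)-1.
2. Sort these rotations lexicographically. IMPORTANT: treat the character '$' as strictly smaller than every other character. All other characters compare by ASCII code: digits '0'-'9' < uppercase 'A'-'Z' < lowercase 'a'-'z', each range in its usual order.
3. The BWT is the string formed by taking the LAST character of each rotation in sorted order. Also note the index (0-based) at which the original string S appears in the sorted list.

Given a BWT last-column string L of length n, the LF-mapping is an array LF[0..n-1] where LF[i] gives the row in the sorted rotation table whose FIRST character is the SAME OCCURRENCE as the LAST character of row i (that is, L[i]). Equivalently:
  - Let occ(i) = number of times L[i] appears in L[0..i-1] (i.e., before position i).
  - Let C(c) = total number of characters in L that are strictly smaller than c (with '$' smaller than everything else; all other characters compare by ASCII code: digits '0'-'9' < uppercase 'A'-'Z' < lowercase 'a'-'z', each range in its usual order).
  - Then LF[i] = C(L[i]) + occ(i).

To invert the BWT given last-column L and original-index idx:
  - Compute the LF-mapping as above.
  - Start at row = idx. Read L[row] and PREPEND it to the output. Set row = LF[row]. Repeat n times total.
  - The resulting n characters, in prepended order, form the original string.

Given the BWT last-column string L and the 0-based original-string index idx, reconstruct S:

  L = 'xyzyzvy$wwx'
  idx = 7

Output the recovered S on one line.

LF mapping: 4 6 9 7 10 1 8 0 2 3 5
Walk LF starting at row 7, prepending L[row]:
  step 1: row=7, L[7]='$', prepend. Next row=LF[7]=0
  step 2: row=0, L[0]='x', prepend. Next row=LF[0]=4
  step 3: row=4, L[4]='z', prepend. Next row=LF[4]=10
  step 4: row=10, L[10]='x', prepend. Next row=LF[10]=5
  step 5: row=5, L[5]='v', prepend. Next row=LF[5]=1
  step 6: row=1, L[1]='y', prepend. Next row=LF[1]=6
  step 7: row=6, L[6]='y', prepend. Next row=LF[6]=8
  step 8: row=8, L[8]='w', prepend. Next row=LF[8]=2
  step 9: row=2, L[2]='z', prepend. Next row=LF[2]=9
  step 10: row=9, L[9]='w', prepend. Next row=LF[9]=3
  step 11: row=3, L[3]='y', prepend. Next row=LF[3]=7
Reversed output: ywzwyyvxzx$

Answer: ywzwyyvxzx$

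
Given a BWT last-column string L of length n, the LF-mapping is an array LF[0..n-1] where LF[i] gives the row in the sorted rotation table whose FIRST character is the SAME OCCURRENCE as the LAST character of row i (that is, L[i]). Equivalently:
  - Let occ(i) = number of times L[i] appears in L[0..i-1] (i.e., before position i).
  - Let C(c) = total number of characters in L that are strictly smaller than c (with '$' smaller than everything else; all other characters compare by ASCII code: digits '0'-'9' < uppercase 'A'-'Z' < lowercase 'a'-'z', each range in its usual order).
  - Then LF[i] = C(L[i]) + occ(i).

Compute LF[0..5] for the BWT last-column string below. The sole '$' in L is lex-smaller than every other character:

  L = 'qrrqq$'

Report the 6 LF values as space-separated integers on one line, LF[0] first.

Answer: 1 4 5 2 3 0

Derivation:
Char counts: '$':1, 'q':3, 'r':2
C (first-col start): C('$')=0, C('q')=1, C('r')=4
L[0]='q': occ=0, LF[0]=C('q')+0=1+0=1
L[1]='r': occ=0, LF[1]=C('r')+0=4+0=4
L[2]='r': occ=1, LF[2]=C('r')+1=4+1=5
L[3]='q': occ=1, LF[3]=C('q')+1=1+1=2
L[4]='q': occ=2, LF[4]=C('q')+2=1+2=3
L[5]='$': occ=0, LF[5]=C('$')+0=0+0=0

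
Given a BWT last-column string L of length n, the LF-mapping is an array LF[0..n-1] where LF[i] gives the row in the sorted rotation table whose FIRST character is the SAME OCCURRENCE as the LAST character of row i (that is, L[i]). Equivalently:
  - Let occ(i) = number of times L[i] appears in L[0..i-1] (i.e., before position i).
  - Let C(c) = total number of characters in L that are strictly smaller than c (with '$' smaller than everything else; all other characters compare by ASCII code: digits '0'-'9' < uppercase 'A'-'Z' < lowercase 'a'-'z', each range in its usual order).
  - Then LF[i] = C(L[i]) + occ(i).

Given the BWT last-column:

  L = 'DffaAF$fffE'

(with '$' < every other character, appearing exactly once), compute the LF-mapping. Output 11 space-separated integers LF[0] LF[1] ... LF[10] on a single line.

Char counts: '$':1, 'A':1, 'D':1, 'E':1, 'F':1, 'a':1, 'f':5
C (first-col start): C('$')=0, C('A')=1, C('D')=2, C('E')=3, C('F')=4, C('a')=5, C('f')=6
L[0]='D': occ=0, LF[0]=C('D')+0=2+0=2
L[1]='f': occ=0, LF[1]=C('f')+0=6+0=6
L[2]='f': occ=1, LF[2]=C('f')+1=6+1=7
L[3]='a': occ=0, LF[3]=C('a')+0=5+0=5
L[4]='A': occ=0, LF[4]=C('A')+0=1+0=1
L[5]='F': occ=0, LF[5]=C('F')+0=4+0=4
L[6]='$': occ=0, LF[6]=C('$')+0=0+0=0
L[7]='f': occ=2, LF[7]=C('f')+2=6+2=8
L[8]='f': occ=3, LF[8]=C('f')+3=6+3=9
L[9]='f': occ=4, LF[9]=C('f')+4=6+4=10
L[10]='E': occ=0, LF[10]=C('E')+0=3+0=3

Answer: 2 6 7 5 1 4 0 8 9 10 3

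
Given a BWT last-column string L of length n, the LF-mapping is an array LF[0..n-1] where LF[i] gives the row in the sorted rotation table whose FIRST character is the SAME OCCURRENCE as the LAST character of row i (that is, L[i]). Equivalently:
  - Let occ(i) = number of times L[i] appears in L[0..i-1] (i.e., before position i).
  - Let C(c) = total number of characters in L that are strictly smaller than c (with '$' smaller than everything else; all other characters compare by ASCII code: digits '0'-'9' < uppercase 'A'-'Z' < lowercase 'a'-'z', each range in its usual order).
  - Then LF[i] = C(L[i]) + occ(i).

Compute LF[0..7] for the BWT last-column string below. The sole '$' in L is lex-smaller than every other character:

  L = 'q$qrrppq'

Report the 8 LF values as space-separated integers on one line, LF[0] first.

Char counts: '$':1, 'p':2, 'q':3, 'r':2
C (first-col start): C('$')=0, C('p')=1, C('q')=3, C('r')=6
L[0]='q': occ=0, LF[0]=C('q')+0=3+0=3
L[1]='$': occ=0, LF[1]=C('$')+0=0+0=0
L[2]='q': occ=1, LF[2]=C('q')+1=3+1=4
L[3]='r': occ=0, LF[3]=C('r')+0=6+0=6
L[4]='r': occ=1, LF[4]=C('r')+1=6+1=7
L[5]='p': occ=0, LF[5]=C('p')+0=1+0=1
L[6]='p': occ=1, LF[6]=C('p')+1=1+1=2
L[7]='q': occ=2, LF[7]=C('q')+2=3+2=5

Answer: 3 0 4 6 7 1 2 5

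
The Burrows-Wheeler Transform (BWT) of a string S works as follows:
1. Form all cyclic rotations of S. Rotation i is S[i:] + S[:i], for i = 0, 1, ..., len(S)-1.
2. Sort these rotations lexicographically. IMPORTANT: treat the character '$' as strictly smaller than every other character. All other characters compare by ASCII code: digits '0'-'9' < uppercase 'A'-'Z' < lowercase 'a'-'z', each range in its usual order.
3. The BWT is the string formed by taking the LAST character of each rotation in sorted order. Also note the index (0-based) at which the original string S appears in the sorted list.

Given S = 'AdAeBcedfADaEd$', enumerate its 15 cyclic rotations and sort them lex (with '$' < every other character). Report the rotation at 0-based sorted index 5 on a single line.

All 15 rotations (rotation i = S[i:]+S[:i]):
  rot[0] = AdAeBcedfADaEd$
  rot[1] = dAeBcedfADaEd$A
  rot[2] = AeBcedfADaEd$Ad
  rot[3] = eBcedfADaEd$AdA
  rot[4] = BcedfADaEd$AdAe
  rot[5] = cedfADaEd$AdAeB
  rot[6] = edfADaEd$AdAeBc
  rot[7] = dfADaEd$AdAeBce
  rot[8] = fADaEd$AdAeBced
  rot[9] = ADaEd$AdAeBcedf
  rot[10] = DaEd$AdAeBcedfA
  rot[11] = aEd$AdAeBcedfAD
  rot[12] = Ed$AdAeBcedfADa
  rot[13] = d$AdAeBcedfADaE
  rot[14] = $AdAeBcedfADaEd
Sorted (with $ < everything):
  sorted[0] = $AdAeBcedfADaEd
  sorted[1] = ADaEd$AdAeBcedf
  sorted[2] = AdAeBcedfADaEd$
  sorted[3] = AeBcedfADaEd$Ad
  sorted[4] = BcedfADaEd$AdAe
  sorted[5] = DaEd$AdAeBcedfA
  sorted[6] = Ed$AdAeBcedfADa
  sorted[7] = aEd$AdAeBcedfAD
  sorted[8] = cedfADaEd$AdAeB
  sorted[9] = d$AdAeBcedfADaE
  sorted[10] = dAeBcedfADaEd$A
  sorted[11] = dfADaEd$AdAeBce
  sorted[12] = eBcedfADaEd$AdA
  sorted[13] = edfADaEd$AdAeBc
  sorted[14] = fADaEd$AdAeBced
sorted[5] = DaEd$AdAeBcedfA

Answer: DaEd$AdAeBcedfA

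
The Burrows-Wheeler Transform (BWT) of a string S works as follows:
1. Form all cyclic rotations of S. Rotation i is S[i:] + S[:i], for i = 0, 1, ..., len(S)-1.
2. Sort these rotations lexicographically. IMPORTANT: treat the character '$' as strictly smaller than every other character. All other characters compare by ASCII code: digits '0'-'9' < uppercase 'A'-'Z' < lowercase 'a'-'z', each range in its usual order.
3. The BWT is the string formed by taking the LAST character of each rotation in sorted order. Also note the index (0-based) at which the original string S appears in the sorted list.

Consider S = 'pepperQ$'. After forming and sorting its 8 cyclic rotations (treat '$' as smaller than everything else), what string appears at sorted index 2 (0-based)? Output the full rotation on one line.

All 8 rotations (rotation i = S[i:]+S[:i]):
  rot[0] = pepperQ$
  rot[1] = epperQ$p
  rot[2] = pperQ$pe
  rot[3] = perQ$pep
  rot[4] = erQ$pepp
  rot[5] = rQ$peppe
  rot[6] = Q$pepper
  rot[7] = $pepperQ
Sorted (with $ < everything):
  sorted[0] = $pepperQ
  sorted[1] = Q$pepper
  sorted[2] = epperQ$p
  sorted[3] = erQ$pepp
  sorted[4] = pepperQ$
  sorted[5] = perQ$pep
  sorted[6] = pperQ$pe
  sorted[7] = rQ$peppe
sorted[2] = epperQ$p

Answer: epperQ$p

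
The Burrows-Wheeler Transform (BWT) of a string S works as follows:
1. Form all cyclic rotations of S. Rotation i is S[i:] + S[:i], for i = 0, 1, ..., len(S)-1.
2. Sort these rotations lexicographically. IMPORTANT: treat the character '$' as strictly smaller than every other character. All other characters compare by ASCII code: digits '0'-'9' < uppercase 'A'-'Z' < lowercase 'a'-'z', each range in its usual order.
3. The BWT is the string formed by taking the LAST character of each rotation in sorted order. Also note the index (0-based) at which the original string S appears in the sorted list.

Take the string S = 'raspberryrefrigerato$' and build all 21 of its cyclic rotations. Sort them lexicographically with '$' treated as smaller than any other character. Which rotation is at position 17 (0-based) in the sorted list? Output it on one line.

All 21 rotations (rotation i = S[i:]+S[:i]):
  rot[0] = raspberryrefrigerato$
  rot[1] = aspberryrefrigerato$r
  rot[2] = spberryrefrigerato$ra
  rot[3] = pberryrefrigerato$ras
  rot[4] = berryrefrigerato$rasp
  rot[5] = erryrefrigerato$raspb
  rot[6] = rryrefrigerato$raspbe
  rot[7] = ryrefrigerato$raspber
  rot[8] = yrefrigerato$raspberr
  rot[9] = refrigerato$raspberry
  rot[10] = efrigerato$raspberryr
  rot[11] = frigerato$raspberryre
  rot[12] = rigerato$raspberryref
  rot[13] = igerato$raspberryrefr
  rot[14] = gerato$raspberryrefri
  rot[15] = erato$raspberryrefrig
  rot[16] = rato$raspberryrefrige
  rot[17] = ato$raspberryrefriger
  rot[18] = to$raspberryrefrigera
  rot[19] = o$raspberryrefrigerat
  rot[20] = $raspberryrefrigerato
Sorted (with $ < everything):
  sorted[0] = $raspberryrefrigerato
  sorted[1] = aspberryrefrigerato$r
  sorted[2] = ato$raspberryrefriger
  sorted[3] = berryrefrigerato$rasp
  sorted[4] = efrigerato$raspberryr
  sorted[5] = erato$raspberryrefrig
  sorted[6] = erryrefrigerato$raspb
  sorted[7] = frigerato$raspberryre
  sorted[8] = gerato$raspberryrefri
  sorted[9] = igerato$raspberryrefr
  sorted[10] = o$raspberryrefrigerat
  sorted[11] = pberryrefrigerato$ras
  sorted[12] = raspberryrefrigerato$
  sorted[13] = rato$raspberryrefrige
  sorted[14] = refrigerato$raspberry
  sorted[15] = rigerato$raspberryref
  sorted[16] = rryrefrigerato$raspbe
  sorted[17] = ryrefrigerato$raspber
  sorted[18] = spberryrefrigerato$ra
  sorted[19] = to$raspberryrefrigera
  sorted[20] = yrefrigerato$raspberr
sorted[17] = ryrefrigerato$raspber

Answer: ryrefrigerato$raspber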